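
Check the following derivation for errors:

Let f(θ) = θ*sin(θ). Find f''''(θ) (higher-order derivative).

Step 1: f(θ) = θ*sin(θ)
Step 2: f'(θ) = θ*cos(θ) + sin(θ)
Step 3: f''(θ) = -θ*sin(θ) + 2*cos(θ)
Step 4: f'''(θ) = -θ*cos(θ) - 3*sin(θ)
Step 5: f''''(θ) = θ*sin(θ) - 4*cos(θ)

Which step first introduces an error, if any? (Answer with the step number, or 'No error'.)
No error

All steps in this derivation are correct.
The final answer f''''(θ) = θ*sin(θ) - 4*cos(θ) is valid.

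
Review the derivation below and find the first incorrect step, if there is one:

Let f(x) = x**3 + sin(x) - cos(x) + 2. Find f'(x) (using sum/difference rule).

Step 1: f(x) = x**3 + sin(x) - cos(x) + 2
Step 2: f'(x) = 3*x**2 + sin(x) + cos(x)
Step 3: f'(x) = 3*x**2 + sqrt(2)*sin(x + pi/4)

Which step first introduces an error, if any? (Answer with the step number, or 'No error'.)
No error

All steps in this derivation are correct.
The final answer f'(x) = 3*x**2 + sqrt(2)*sin(x + pi/4) is valid.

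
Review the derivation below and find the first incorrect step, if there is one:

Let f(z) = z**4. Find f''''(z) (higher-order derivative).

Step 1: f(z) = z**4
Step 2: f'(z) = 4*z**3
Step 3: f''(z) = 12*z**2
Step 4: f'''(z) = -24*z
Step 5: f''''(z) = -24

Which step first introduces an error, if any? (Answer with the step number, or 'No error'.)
Step 4

Step 4 is incorrect due to a sign flip.
The step shows: -24*z
The correct value should be: 24*z

Explanation: The sign of the whole expression was flipped: the term 24*z was incorrectly written as -24*z
The later steps are derived from this incorrect expression, so the error originates in Step 4.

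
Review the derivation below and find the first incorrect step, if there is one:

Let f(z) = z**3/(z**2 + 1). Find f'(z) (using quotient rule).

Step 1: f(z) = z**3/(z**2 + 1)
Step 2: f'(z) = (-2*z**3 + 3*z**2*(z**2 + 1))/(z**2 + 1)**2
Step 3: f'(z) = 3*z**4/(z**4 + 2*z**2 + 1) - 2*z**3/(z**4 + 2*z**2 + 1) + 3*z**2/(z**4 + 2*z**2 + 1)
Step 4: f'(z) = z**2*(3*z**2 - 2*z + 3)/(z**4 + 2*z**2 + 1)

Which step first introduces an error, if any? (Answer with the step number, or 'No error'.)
Step 2

Step 2 is incorrect due to a wrong exponent.
The step shows: (-2*z**3 + 3*z**2*(z**2 + 1))/(z**2 + 1)**2
The correct value should be: (-2*z**4 + 3*z**2*(z**2 + 1))/(z**2 + 1)**2

Explanation: The exponent 4 on z was incorrectly written as 3: the term (-2*z**4 + 3*z**2*(z**2 + 1))/(z**2 + 1)**2 was incorrectly written as (-2*z**3 + 3*z**2*(z**2 + 1))/(z**2 + 1)**2
The later steps are derived from this incorrect expression, so the error originates in Step 2.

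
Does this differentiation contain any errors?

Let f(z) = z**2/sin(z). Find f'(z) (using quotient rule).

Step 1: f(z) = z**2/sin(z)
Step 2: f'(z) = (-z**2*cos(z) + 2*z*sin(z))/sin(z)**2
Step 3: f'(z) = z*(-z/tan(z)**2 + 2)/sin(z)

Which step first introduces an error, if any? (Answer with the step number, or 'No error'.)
Step 3

Step 3 is incorrect due to a wrong exponent.
The step shows: z*(-z/tan(z)**2 + 2)/sin(z)
The correct value should be: z*(-z/tan(z) + 2)/sin(z)

Explanation: The exponent -1 on tan(z) was incorrectly written as -2: the term z*(-z/tan(z) + 2)/sin(z) was incorrectly written as z*(-z/tan(z)**2 + 2)/sin(z)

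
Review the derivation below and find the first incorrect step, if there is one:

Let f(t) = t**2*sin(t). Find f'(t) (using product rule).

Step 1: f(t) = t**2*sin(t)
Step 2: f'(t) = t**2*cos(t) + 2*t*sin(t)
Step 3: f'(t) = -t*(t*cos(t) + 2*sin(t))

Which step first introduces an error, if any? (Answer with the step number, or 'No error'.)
Step 3

Step 3 is incorrect due to a sign flip.
The step shows: -t*(t*cos(t) + 2*sin(t))
The correct value should be: t*(t*cos(t) + 2*sin(t))

Explanation: The sign of the whole expression was flipped: the term t*(t*cos(t) + 2*sin(t)) was incorrectly written as -t*(t*cos(t) + 2*sin(t))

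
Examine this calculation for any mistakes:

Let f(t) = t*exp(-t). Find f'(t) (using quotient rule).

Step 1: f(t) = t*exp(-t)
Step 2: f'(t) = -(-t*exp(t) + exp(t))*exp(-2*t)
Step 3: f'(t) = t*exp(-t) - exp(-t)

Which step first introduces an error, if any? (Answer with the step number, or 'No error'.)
Step 2

Step 2 is incorrect due to a sign flip.
The step shows: -(-t*exp(t) + exp(t))*exp(-2*t)
The correct value should be: (-t*exp(t) + exp(t))*exp(-2*t)

Explanation: The sign of the whole expression was flipped: the term (-t*exp(t) + exp(t))*exp(-2*t) was incorrectly written as -(-t*exp(t) + exp(t))*exp(-2*t)
The later steps are derived from this incorrect expression, so the error originates in Step 2.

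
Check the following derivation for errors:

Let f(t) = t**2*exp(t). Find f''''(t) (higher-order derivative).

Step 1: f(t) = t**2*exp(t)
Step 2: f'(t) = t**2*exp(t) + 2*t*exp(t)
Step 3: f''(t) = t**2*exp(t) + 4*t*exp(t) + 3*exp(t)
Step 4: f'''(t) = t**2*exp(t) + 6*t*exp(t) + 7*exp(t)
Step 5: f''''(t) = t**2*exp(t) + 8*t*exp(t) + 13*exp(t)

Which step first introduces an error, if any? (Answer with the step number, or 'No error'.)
Step 3

Step 3 is incorrect due to a wrong coefficient.
The step shows: t**2*exp(t) + 4*t*exp(t) + 3*exp(t)
The correct value should be: t**2*exp(t) + 4*t*exp(t) + 2*exp(t)

Explanation: The coefficient 2 was incorrectly written as 3: the term 2*exp(t) was incorrectly written as 3*exp(t)
The later steps are derived from this incorrect expression, so the error originates in Step 3.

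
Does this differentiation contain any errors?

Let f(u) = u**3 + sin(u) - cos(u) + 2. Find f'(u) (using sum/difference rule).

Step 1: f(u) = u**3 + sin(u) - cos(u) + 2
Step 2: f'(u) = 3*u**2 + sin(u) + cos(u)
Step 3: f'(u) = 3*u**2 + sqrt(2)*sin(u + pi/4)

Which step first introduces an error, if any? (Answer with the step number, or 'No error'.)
No error

All steps in this derivation are correct.
The final answer f'(u) = 3*u**2 + sqrt(2)*sin(u + pi/4) is valid.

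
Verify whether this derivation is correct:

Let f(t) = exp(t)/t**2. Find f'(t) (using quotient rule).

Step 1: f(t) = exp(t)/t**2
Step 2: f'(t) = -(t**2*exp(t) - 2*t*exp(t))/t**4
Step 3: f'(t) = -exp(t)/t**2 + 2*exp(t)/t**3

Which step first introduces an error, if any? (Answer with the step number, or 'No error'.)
Step 2

Step 2 is incorrect due to a sign flip.
The step shows: -(t**2*exp(t) - 2*t*exp(t))/t**4
The correct value should be: (t**2*exp(t) - 2*t*exp(t))/t**4

Explanation: The sign of the whole expression was flipped: the term (t**2*exp(t) - 2*t*exp(t))/t**4 was incorrectly written as -(t**2*exp(t) - 2*t*exp(t))/t**4
The later steps are derived from this incorrect expression, so the error originates in Step 2.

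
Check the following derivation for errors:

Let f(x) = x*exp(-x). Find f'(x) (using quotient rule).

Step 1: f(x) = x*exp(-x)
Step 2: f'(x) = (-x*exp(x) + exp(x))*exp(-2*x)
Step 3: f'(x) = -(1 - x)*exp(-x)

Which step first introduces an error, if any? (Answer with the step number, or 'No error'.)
Step 3

Step 3 is incorrect due to a sign flip.
The step shows: -(1 - x)*exp(-x)
The correct value should be: (1 - x)*exp(-x)

Explanation: The sign of the whole expression was flipped: the term (1 - x)*exp(-x) was incorrectly written as -(1 - x)*exp(-x)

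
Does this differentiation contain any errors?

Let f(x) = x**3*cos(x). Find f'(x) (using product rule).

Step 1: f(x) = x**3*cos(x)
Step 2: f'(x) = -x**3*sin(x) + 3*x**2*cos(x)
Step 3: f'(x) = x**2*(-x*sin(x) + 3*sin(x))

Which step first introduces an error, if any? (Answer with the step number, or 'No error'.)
Step 3

Step 3 is incorrect due to a wrong trig function.
The step shows: x**2*(-x*sin(x) + 3*sin(x))
The correct value should be: x**2*(-x*sin(x) + 3*cos(x))

Explanation: cos(x) was incorrectly written as sin(x): the term x**2*(-x*sin(x) + 3*cos(x)) was incorrectly written as x**2*(-x*sin(x) + 3*sin(x))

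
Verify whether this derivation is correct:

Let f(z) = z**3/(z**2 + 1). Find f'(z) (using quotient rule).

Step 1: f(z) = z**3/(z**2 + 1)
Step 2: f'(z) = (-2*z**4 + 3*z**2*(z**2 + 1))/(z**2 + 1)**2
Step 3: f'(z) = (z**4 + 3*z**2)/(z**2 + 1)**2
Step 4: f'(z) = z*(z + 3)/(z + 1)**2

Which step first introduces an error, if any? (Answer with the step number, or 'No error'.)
Step 4

Step 4 is incorrect due to a wrong exponent.
The step shows: z*(z + 3)/(z + 1)**2
The correct value should be: z**2*(z**2 + 3)/(z**2 + 1)**2

Explanation: The exponent 2 on z was incorrectly written as 1: the term z**2*(z**2 + 3)/(z**2 + 1)**2 was incorrectly written as z*(z + 3)/(z + 1)**2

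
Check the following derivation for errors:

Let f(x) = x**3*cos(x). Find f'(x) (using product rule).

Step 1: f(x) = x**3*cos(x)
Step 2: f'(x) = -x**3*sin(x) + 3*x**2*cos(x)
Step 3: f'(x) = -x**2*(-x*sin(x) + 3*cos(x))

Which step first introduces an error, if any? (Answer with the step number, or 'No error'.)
Step 3

Step 3 is incorrect due to a sign flip.
The step shows: -x**2*(-x*sin(x) + 3*cos(x))
The correct value should be: x**2*(-x*sin(x) + 3*cos(x))

Explanation: The sign of the whole expression was flipped: the term x**2*(-x*sin(x) + 3*cos(x)) was incorrectly written as -x**2*(-x*sin(x) + 3*cos(x))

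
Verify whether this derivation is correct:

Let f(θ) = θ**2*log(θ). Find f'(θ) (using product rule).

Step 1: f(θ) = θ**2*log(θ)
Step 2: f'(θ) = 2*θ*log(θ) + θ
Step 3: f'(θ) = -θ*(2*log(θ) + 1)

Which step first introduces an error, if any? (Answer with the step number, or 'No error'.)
Step 3

Step 3 is incorrect due to a sign flip.
The step shows: -θ*(2*log(θ) + 1)
The correct value should be: θ*(2*log(θ) + 1)

Explanation: The sign of the whole expression was flipped: the term θ*(2*log(θ) + 1) was incorrectly written as -θ*(2*log(θ) + 1)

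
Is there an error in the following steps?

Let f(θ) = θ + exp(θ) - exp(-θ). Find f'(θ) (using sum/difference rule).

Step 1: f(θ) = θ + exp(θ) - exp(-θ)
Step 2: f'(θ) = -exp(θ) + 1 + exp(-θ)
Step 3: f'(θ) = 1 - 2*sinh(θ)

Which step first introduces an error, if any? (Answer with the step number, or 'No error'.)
Step 2

Step 2 is incorrect due to a sign flip.
The step shows: -exp(θ) + 1 + exp(-θ)
The correct value should be: exp(θ) + 1 + exp(-θ)

Explanation: The sign of one term was flipped: the term exp(θ) was incorrectly written as -exp(θ)
The later steps are derived from this incorrect expression, so the error originates in Step 2.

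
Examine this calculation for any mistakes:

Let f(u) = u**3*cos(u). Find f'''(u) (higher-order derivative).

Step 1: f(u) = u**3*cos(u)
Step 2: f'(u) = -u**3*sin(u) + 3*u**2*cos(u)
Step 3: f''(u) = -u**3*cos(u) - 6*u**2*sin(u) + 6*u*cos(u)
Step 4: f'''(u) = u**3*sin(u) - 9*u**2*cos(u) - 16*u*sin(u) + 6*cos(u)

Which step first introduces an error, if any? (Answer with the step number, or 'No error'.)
Step 4

Step 4 is incorrect due to a wrong coefficient.
The step shows: u**3*sin(u) - 9*u**2*cos(u) - 16*u*sin(u) + 6*cos(u)
The correct value should be: u**3*sin(u) - 9*u**2*cos(u) - 18*u*sin(u) + 6*cos(u)

Explanation: The coefficient -18 was incorrectly written as -16: the term -18*u*sin(u) was incorrectly written as -16*u*sin(u)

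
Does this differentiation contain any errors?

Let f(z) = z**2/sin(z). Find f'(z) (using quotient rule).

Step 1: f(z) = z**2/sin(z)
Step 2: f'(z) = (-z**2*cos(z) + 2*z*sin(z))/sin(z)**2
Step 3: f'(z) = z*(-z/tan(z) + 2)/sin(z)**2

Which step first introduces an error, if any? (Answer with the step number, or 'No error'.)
Step 3

Step 3 is incorrect due to a wrong exponent.
The step shows: z*(-z/tan(z) + 2)/sin(z)**2
The correct value should be: z*(-z/tan(z) + 2)/sin(z)

Explanation: The exponent -1 on sin(z) was incorrectly written as -2: the term z*(-z/tan(z) + 2)/sin(z) was incorrectly written as z*(-z/tan(z) + 2)/sin(z)**2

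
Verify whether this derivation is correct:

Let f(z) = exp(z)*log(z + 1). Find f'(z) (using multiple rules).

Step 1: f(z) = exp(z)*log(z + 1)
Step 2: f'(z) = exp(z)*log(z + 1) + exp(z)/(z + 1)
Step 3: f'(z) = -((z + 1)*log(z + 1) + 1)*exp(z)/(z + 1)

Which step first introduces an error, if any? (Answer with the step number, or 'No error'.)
Step 3

Step 3 is incorrect due to a sign flip.
The step shows: -((z + 1)*log(z + 1) + 1)*exp(z)/(z + 1)
The correct value should be: ((z + 1)*log(z + 1) + 1)*exp(z)/(z + 1)

Explanation: The sign of the whole expression was flipped: the term ((z + 1)*log(z + 1) + 1)*exp(z)/(z + 1) was incorrectly written as -((z + 1)*log(z + 1) + 1)*exp(z)/(z + 1)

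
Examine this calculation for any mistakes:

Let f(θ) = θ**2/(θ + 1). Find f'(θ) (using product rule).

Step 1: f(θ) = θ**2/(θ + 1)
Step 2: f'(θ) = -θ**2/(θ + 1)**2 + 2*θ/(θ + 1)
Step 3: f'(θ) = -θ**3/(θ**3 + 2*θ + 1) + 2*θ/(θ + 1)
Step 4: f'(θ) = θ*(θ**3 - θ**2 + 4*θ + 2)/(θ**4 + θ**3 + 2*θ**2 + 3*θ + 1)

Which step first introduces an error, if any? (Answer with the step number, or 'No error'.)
Step 3

Step 3 is incorrect due to a wrong exponent.
The step shows: -θ**3/(θ**3 + 2*θ + 1) + 2*θ/(θ + 1)
The correct value should be: -θ**2/(θ**2 + 2*θ + 1) + 2*θ/(θ + 1)

Explanation: The exponent 2 on θ was incorrectly written as 3: the term -θ**2/(θ**2 + 2*θ + 1) was incorrectly written as -θ**3/(θ**3 + 2*θ + 1)
The later steps are derived from this incorrect expression, so the error originates in Step 3.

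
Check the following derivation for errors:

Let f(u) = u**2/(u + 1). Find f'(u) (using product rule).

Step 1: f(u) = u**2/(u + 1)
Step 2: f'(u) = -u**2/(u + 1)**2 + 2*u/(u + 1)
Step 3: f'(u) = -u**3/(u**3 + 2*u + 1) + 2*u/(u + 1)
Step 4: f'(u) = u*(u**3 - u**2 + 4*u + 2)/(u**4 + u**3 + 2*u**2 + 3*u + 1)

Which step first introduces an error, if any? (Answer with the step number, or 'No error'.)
Step 3

Step 3 is incorrect due to a wrong exponent.
The step shows: -u**3/(u**3 + 2*u + 1) + 2*u/(u + 1)
The correct value should be: -u**2/(u**2 + 2*u + 1) + 2*u/(u + 1)

Explanation: The exponent 2 on u was incorrectly written as 3: the term -u**2/(u**2 + 2*u + 1) was incorrectly written as -u**3/(u**3 + 2*u + 1)
The later steps are derived from this incorrect expression, so the error originates in Step 3.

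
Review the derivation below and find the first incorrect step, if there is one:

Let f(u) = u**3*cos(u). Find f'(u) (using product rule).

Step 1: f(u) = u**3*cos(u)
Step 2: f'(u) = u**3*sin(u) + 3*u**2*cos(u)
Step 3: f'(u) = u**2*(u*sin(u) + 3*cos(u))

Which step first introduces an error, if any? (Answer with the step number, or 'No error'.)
Step 2

Step 2 is incorrect due to a sign flip.
The step shows: u**3*sin(u) + 3*u**2*cos(u)
The correct value should be: -u**3*sin(u) + 3*u**2*cos(u)

Explanation: The sign of one term was flipped: the term -u**3*sin(u) was incorrectly written as u**3*sin(u)
The later steps are derived from this incorrect expression, so the error originates in Step 2.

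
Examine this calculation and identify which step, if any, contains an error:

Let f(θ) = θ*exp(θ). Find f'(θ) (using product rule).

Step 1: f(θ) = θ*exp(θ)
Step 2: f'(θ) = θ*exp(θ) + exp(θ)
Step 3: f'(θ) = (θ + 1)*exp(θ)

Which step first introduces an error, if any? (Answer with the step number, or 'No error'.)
No error

All steps in this derivation are correct.
The final answer f'(θ) = (θ + 1)*exp(θ) is valid.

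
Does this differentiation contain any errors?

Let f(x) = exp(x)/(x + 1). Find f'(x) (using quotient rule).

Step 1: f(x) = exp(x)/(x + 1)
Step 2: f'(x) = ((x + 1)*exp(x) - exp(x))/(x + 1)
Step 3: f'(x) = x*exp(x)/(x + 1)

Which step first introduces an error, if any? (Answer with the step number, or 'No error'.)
Step 2

Step 2 is incorrect due to a wrong exponent.
The step shows: ((x + 1)*exp(x) - exp(x))/(x + 1)
The correct value should be: ((x + 1)*exp(x) - exp(x))/(x + 1)**2

Explanation: The exponent -2 on x + 1 was incorrectly written as -1: the term ((x + 1)*exp(x) - exp(x))/(x + 1)**2 was incorrectly written as ((x + 1)*exp(x) - exp(x))/(x + 1)
The later steps are derived from this incorrect expression, so the error originates in Step 2.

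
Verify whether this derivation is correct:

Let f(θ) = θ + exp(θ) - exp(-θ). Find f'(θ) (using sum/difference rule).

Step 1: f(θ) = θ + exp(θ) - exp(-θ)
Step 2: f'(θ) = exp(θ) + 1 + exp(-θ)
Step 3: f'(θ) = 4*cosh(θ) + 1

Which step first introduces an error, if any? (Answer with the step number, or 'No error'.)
Step 3

Step 3 is incorrect due to a wrong coefficient.
The step shows: 4*cosh(θ) + 1
The correct value should be: 2*cosh(θ) + 1

Explanation: The coefficient 2 was incorrectly written as 4: the term 2*cosh(θ) was incorrectly written as 4*cosh(θ)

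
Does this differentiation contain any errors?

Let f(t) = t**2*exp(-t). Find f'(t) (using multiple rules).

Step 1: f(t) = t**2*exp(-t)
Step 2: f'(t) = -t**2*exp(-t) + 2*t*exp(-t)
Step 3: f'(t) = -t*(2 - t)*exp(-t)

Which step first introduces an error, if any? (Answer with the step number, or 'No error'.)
Step 3

Step 3 is incorrect due to a sign flip.
The step shows: -t*(2 - t)*exp(-t)
The correct value should be: t*(2 - t)*exp(-t)

Explanation: The sign of the whole expression was flipped: the term t*(2 - t)*exp(-t) was incorrectly written as -t*(2 - t)*exp(-t)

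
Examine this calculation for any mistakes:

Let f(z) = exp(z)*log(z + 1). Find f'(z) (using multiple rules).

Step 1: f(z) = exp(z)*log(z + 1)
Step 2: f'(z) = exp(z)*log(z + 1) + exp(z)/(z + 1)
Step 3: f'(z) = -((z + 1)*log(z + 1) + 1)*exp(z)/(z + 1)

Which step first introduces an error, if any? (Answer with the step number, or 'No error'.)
Step 3

Step 3 is incorrect due to a sign flip.
The step shows: -((z + 1)*log(z + 1) + 1)*exp(z)/(z + 1)
The correct value should be: ((z + 1)*log(z + 1) + 1)*exp(z)/(z + 1)

Explanation: The sign of the whole expression was flipped: the term ((z + 1)*log(z + 1) + 1)*exp(z)/(z + 1) was incorrectly written as -((z + 1)*log(z + 1) + 1)*exp(z)/(z + 1)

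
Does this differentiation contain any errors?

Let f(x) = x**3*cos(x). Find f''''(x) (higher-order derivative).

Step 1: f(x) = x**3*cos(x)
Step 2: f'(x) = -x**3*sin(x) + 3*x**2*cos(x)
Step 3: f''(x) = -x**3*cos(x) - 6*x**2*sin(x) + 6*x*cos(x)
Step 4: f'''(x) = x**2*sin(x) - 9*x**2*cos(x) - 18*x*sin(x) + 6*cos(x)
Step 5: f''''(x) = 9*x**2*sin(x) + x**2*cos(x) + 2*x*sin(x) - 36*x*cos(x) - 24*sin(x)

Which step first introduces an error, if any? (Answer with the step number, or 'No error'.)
Step 4

Step 4 is incorrect due to a wrong exponent.
The step shows: x**2*sin(x) - 9*x**2*cos(x) - 18*x*sin(x) + 6*cos(x)
The correct value should be: x**3*sin(x) - 9*x**2*cos(x) - 18*x*sin(x) + 6*cos(x)

Explanation: The exponent 3 on x was incorrectly written as 2: the term x**3*sin(x) was incorrectly written as x**2*sin(x)
The later steps are derived from this incorrect expression, so the error originates in Step 4.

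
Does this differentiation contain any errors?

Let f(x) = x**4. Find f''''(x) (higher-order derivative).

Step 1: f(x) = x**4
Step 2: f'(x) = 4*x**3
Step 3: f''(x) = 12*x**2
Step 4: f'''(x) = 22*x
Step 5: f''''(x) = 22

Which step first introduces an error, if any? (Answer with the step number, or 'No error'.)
Step 4

Step 4 is incorrect due to a wrong coefficient.
The step shows: 22*x
The correct value should be: 24*x

Explanation: The coefficient 24 was incorrectly written as 22: the term 24*x was incorrectly written as 22*x
The later steps are derived from this incorrect expression, so the error originates in Step 4.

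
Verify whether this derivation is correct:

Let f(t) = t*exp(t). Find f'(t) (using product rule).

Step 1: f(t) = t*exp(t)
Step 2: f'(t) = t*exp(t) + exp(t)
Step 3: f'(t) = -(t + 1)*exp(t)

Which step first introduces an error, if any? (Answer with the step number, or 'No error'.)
Step 3

Step 3 is incorrect due to a sign flip.
The step shows: -(t + 1)*exp(t)
The correct value should be: (t + 1)*exp(t)

Explanation: The sign of the whole expression was flipped: the term (t + 1)*exp(t) was incorrectly written as -(t + 1)*exp(t)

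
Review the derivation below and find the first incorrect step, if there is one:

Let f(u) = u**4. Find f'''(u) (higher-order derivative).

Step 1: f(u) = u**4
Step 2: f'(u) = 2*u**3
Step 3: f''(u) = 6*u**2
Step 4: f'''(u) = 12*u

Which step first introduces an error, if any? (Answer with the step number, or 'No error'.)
Step 2

Step 2 is incorrect due to a wrong coefficient.
The step shows: 2*u**3
The correct value should be: 4*u**3

Explanation: The coefficient 4 was incorrectly written as 2: the term 4*u**3 was incorrectly written as 2*u**3
The later steps are derived from this incorrect expression, so the error originates in Step 2.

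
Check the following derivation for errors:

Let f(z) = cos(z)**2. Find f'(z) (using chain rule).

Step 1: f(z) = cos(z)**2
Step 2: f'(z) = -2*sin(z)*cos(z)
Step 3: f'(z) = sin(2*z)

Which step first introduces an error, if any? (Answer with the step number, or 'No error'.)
Step 3

Step 3 is incorrect due to a sign flip.
The step shows: sin(2*z)
The correct value should be: -sin(2*z)

Explanation: The sign of the whole expression was flipped: the term -sin(2*z) was incorrectly written as sin(2*z)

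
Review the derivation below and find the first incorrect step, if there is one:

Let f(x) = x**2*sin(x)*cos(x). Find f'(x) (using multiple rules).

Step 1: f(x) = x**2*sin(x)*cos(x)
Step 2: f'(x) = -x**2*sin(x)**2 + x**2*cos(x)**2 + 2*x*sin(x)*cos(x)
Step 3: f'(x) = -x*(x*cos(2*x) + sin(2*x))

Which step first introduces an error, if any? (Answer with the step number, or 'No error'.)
Step 3

Step 3 is incorrect due to a sign flip.
The step shows: -x*(x*cos(2*x) + sin(2*x))
The correct value should be: x*(x*cos(2*x) + sin(2*x))

Explanation: The sign of the whole expression was flipped: the term x*(x*cos(2*x) + sin(2*x)) was incorrectly written as -x*(x*cos(2*x) + sin(2*x))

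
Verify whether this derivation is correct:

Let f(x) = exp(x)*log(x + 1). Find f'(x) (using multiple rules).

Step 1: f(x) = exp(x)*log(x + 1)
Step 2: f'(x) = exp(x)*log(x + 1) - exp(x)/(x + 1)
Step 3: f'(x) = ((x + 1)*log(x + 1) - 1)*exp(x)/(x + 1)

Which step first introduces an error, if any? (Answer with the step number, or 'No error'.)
Step 2

Step 2 is incorrect due to a sign flip.
The step shows: exp(x)*log(x + 1) - exp(x)/(x + 1)
The correct value should be: exp(x)*log(x + 1) + exp(x)/(x + 1)

Explanation: The sign of one term was flipped: the term exp(x)/(x + 1) was incorrectly written as -exp(x)/(x + 1)
The later steps are derived from this incorrect expression, so the error originates in Step 2.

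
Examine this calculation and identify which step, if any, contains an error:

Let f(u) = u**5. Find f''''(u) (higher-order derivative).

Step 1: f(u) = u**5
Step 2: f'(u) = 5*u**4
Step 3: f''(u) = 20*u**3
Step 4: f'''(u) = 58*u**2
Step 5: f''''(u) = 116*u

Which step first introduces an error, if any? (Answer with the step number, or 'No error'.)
Step 4

Step 4 is incorrect due to a wrong coefficient.
The step shows: 58*u**2
The correct value should be: 60*u**2

Explanation: The coefficient 60 was incorrectly written as 58: the term 60*u**2 was incorrectly written as 58*u**2
The later steps are derived from this incorrect expression, so the error originates in Step 4.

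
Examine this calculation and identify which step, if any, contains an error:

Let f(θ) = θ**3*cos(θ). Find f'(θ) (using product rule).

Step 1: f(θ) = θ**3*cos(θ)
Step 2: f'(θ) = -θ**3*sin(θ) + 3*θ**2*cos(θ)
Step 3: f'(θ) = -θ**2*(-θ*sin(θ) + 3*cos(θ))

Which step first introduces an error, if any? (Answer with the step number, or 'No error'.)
Step 3

Step 3 is incorrect due to a sign flip.
The step shows: -θ**2*(-θ*sin(θ) + 3*cos(θ))
The correct value should be: θ**2*(-θ*sin(θ) + 3*cos(θ))

Explanation: The sign of the whole expression was flipped: the term θ**2*(-θ*sin(θ) + 3*cos(θ)) was incorrectly written as -θ**2*(-θ*sin(θ) + 3*cos(θ))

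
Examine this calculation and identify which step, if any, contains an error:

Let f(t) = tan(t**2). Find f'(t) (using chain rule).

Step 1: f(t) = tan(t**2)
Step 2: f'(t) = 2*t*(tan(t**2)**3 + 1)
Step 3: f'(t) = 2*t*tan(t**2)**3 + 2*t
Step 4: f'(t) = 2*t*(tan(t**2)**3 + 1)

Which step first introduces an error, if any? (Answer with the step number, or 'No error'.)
Step 2

Step 2 is incorrect due to a wrong exponent.
The step shows: 2*t*(tan(t**2)**3 + 1)
The correct value should be: 2*t*(tan(t**2)**2 + 1)

Explanation: The exponent 2 on tan(t**2) was incorrectly written as 3: the term 2*t*(tan(t**2)**2 + 1) was incorrectly written as 2*t*(tan(t**2)**3 + 1)
The later steps are derived from this incorrect expression, so the error originates in Step 2.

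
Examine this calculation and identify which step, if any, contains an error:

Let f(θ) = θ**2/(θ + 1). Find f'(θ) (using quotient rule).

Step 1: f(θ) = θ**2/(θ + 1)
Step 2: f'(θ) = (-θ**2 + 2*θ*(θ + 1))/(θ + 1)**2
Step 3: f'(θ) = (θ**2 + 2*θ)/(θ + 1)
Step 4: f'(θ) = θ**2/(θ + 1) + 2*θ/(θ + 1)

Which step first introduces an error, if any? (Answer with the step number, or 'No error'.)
Step 3

Step 3 is incorrect due to a wrong exponent.
The step shows: (θ**2 + 2*θ)/(θ + 1)
The correct value should be: (θ**2 + 2*θ)/(θ + 1)**2

Explanation: The exponent -2 on θ + 1 was incorrectly written as -1: the term (θ**2 + 2*θ)/(θ + 1)**2 was incorrectly written as (θ**2 + 2*θ)/(θ + 1)
The later steps are derived from this incorrect expression, so the error originates in Step 3.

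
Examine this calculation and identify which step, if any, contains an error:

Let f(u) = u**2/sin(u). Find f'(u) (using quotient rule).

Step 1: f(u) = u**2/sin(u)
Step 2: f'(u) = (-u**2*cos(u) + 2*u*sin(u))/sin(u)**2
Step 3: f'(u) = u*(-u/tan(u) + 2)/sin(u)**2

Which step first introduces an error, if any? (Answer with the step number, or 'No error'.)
Step 3

Step 3 is incorrect due to a wrong exponent.
The step shows: u*(-u/tan(u) + 2)/sin(u)**2
The correct value should be: u*(-u/tan(u) + 2)/sin(u)

Explanation: The exponent -1 on sin(u) was incorrectly written as -2: the term u*(-u/tan(u) + 2)/sin(u) was incorrectly written as u*(-u/tan(u) + 2)/sin(u)**2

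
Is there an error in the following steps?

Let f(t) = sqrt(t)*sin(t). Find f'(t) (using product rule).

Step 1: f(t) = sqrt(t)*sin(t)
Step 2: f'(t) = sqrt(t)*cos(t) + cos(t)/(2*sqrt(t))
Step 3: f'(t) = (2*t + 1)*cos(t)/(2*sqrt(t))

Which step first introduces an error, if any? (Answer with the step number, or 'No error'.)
Step 2

Step 2 is incorrect due to a wrong trig function.
The step shows: sqrt(t)*cos(t) + cos(t)/(2*sqrt(t))
The correct value should be: sqrt(t)*cos(t) + sin(t)/(2*sqrt(t))

Explanation: sin(t) was incorrectly written as cos(t): the term sin(t)/(2*sqrt(t)) was incorrectly written as cos(t)/(2*sqrt(t))
The later steps are derived from this incorrect expression, so the error originates in Step 2.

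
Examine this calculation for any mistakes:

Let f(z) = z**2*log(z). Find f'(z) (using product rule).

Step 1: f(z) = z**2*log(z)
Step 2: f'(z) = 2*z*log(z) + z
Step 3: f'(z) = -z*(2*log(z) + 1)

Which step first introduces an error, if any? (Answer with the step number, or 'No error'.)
Step 3

Step 3 is incorrect due to a sign flip.
The step shows: -z*(2*log(z) + 1)
The correct value should be: z*(2*log(z) + 1)

Explanation: The sign of the whole expression was flipped: the term z*(2*log(z) + 1) was incorrectly written as -z*(2*log(z) + 1)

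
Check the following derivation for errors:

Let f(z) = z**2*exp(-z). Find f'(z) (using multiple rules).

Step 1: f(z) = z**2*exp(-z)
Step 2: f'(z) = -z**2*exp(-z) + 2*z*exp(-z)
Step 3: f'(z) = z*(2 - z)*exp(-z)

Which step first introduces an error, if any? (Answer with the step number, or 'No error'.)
No error

All steps in this derivation are correct.
The final answer f'(z) = z*(2 - z)*exp(-z) is valid.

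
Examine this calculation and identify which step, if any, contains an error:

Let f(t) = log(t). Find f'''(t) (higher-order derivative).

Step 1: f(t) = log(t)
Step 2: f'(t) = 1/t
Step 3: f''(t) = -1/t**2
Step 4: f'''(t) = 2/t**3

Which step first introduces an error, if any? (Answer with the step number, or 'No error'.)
No error

All steps in this derivation are correct.
The final answer f'''(t) = 2/t**3 is valid.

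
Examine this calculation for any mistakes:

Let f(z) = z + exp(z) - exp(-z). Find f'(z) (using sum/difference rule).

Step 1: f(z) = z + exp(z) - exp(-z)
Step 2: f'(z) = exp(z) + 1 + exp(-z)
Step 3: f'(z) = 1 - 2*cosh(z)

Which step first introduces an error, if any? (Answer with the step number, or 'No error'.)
Step 3

Step 3 is incorrect due to a sign flip.
The step shows: 1 - 2*cosh(z)
The correct value should be: 2*cosh(z) + 1

Explanation: The sign of one term was flipped: the term 2*cosh(z) was incorrectly written as -2*cosh(z)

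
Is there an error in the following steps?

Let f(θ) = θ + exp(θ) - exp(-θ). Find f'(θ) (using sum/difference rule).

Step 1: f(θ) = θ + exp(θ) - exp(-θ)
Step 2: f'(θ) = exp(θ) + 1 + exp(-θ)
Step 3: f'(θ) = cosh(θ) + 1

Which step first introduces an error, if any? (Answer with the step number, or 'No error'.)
Step 3

Step 3 is incorrect due to a wrong coefficient.
The step shows: cosh(θ) + 1
The correct value should be: 2*cosh(θ) + 1

Explanation: The coefficient 2 was incorrectly written as 1: the term 2*cosh(θ) was incorrectly written as cosh(θ)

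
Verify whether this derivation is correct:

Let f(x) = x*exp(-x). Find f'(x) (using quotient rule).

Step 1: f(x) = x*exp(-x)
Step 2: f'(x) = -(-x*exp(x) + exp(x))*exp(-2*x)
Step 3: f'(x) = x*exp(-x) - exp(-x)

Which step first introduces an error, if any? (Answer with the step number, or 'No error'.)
Step 2

Step 2 is incorrect due to a sign flip.
The step shows: -(-x*exp(x) + exp(x))*exp(-2*x)
The correct value should be: (-x*exp(x) + exp(x))*exp(-2*x)

Explanation: The sign of the whole expression was flipped: the term (-x*exp(x) + exp(x))*exp(-2*x) was incorrectly written as -(-x*exp(x) + exp(x))*exp(-2*x)
The later steps are derived from this incorrect expression, so the error originates in Step 2.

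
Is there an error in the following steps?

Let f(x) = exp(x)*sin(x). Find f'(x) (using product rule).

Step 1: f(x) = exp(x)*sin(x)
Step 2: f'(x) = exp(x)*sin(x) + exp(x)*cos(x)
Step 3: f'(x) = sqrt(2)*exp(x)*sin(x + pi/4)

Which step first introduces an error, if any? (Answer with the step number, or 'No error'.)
No error

All steps in this derivation are correct.
The final answer f'(x) = sqrt(2)*exp(x)*sin(x + pi/4) is valid.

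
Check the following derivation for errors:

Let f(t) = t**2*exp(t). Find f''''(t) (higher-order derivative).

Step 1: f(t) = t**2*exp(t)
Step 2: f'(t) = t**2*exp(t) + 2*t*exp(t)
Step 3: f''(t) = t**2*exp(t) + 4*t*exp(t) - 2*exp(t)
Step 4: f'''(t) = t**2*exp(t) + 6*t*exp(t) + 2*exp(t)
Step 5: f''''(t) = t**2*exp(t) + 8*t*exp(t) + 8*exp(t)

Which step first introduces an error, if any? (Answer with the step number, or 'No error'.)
Step 3

Step 3 is incorrect due to a sign flip.
The step shows: t**2*exp(t) + 4*t*exp(t) - 2*exp(t)
The correct value should be: t**2*exp(t) + 4*t*exp(t) + 2*exp(t)

Explanation: The sign of one term was flipped: the term 2*exp(t) was incorrectly written as -2*exp(t)
The later steps are derived from this incorrect expression, so the error originates in Step 3.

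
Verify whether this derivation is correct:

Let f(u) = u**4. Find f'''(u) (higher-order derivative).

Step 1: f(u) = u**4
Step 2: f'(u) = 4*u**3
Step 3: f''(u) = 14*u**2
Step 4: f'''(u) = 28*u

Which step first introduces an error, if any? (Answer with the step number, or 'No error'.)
Step 3

Step 3 is incorrect due to a wrong coefficient.
The step shows: 14*u**2
The correct value should be: 12*u**2

Explanation: The coefficient 12 was incorrectly written as 14: the term 12*u**2 was incorrectly written as 14*u**2
The later steps are derived from this incorrect expression, so the error originates in Step 3.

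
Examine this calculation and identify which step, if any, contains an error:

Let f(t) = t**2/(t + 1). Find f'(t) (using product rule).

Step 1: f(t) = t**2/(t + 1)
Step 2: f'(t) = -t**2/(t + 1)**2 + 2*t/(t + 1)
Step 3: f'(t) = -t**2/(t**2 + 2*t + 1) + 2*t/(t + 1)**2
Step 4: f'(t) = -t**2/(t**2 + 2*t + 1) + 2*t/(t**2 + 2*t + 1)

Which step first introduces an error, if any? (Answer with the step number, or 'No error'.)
Step 3

Step 3 is incorrect due to a wrong exponent.
The step shows: -t**2/(t**2 + 2*t + 1) + 2*t/(t + 1)**2
The correct value should be: -t**2/(t**2 + 2*t + 1) + 2*t/(t + 1)

Explanation: The exponent -1 on t + 1 was incorrectly written as -2: the term 2*t/(t + 1) was incorrectly written as 2*t/(t + 1)**2
The later steps are derived from this incorrect expression, so the error originates in Step 3.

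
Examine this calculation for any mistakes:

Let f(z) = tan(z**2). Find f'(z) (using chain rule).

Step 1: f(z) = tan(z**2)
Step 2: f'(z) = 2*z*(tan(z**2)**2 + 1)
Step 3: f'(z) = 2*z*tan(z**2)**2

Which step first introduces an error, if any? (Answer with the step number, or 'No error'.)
Step 3

Step 3 is incorrect due to a dropped term.
The step shows: 2*z*tan(z**2)**2
The correct value should be: 2*z*tan(z**2)**2 + 2*z

Explanation: A term was dropped: the term 2*z was incorrectly omitted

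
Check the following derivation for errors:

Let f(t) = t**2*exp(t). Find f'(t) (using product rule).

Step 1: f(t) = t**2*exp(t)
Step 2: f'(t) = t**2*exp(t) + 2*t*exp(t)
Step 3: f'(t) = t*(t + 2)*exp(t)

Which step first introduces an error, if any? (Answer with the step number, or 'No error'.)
No error

All steps in this derivation are correct.
The final answer f'(t) = t*(t + 2)*exp(t) is valid.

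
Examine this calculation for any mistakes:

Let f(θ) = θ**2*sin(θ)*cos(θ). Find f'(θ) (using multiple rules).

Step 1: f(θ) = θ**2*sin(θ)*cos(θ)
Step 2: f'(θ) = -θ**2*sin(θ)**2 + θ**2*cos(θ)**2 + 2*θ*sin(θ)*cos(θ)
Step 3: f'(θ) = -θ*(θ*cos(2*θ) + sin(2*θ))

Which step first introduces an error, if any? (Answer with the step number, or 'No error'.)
Step 3

Step 3 is incorrect due to a sign flip.
The step shows: -θ*(θ*cos(2*θ) + sin(2*θ))
The correct value should be: θ*(θ*cos(2*θ) + sin(2*θ))

Explanation: The sign of the whole expression was flipped: the term θ*(θ*cos(2*θ) + sin(2*θ)) was incorrectly written as -θ*(θ*cos(2*θ) + sin(2*θ))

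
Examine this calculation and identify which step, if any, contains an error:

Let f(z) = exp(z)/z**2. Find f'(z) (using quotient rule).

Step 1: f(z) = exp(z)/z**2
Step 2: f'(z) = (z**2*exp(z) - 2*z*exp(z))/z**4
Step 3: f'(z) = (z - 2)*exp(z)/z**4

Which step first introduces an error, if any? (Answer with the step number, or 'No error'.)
Step 3

Step 3 is incorrect due to a wrong exponent.
The step shows: (z - 2)*exp(z)/z**4
The correct value should be: (z - 2)*exp(z)/z**3

Explanation: The exponent -3 on z was incorrectly written as -4: the term (z - 2)*exp(z)/z**3 was incorrectly written as (z - 2)*exp(z)/z**4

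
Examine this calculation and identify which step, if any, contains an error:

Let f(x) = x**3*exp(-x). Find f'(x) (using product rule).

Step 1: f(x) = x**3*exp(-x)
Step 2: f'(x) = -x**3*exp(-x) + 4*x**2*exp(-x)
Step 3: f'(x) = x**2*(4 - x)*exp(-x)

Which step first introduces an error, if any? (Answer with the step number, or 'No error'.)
Step 2

Step 2 is incorrect due to a wrong coefficient.
The step shows: -x**3*exp(-x) + 4*x**2*exp(-x)
The correct value should be: -x**3*exp(-x) + 3*x**2*exp(-x)

Explanation: The coefficient 3 was incorrectly written as 4: the term 3*x**2*exp(-x) was incorrectly written as 4*x**2*exp(-x)
The later steps are derived from this incorrect expression, so the error originates in Step 2.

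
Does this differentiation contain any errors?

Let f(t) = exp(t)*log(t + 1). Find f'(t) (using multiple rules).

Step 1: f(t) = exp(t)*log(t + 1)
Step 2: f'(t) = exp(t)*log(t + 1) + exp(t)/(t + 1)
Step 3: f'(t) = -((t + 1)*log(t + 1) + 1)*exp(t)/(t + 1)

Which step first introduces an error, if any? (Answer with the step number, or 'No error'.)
Step 3

Step 3 is incorrect due to a sign flip.
The step shows: -((t + 1)*log(t + 1) + 1)*exp(t)/(t + 1)
The correct value should be: ((t + 1)*log(t + 1) + 1)*exp(t)/(t + 1)

Explanation: The sign of the whole expression was flipped: the term ((t + 1)*log(t + 1) + 1)*exp(t)/(t + 1) was incorrectly written as -((t + 1)*log(t + 1) + 1)*exp(t)/(t + 1)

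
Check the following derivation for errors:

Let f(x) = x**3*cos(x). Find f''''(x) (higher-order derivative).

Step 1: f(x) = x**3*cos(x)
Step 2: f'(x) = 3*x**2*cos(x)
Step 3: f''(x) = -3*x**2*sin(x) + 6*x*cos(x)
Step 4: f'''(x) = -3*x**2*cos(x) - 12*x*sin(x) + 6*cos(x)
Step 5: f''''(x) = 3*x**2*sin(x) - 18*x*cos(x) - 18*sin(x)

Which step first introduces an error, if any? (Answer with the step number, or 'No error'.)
Step 2

Step 2 is incorrect due to a dropped term.
The step shows: 3*x**2*cos(x)
The correct value should be: -x**3*sin(x) + 3*x**2*cos(x)

Explanation: A term was dropped: the term -x**3*sin(x) was incorrectly omitted
The later steps are derived from this incorrect expression, so the error originates in Step 2.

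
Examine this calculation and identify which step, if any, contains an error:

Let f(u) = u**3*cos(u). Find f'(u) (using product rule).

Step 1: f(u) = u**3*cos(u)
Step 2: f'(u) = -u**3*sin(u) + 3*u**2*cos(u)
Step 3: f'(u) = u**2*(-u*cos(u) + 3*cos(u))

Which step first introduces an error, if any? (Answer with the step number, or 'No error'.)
Step 3

Step 3 is incorrect due to a wrong trig function.
The step shows: u**2*(-u*cos(u) + 3*cos(u))
The correct value should be: u**2*(-u*sin(u) + 3*cos(u))

Explanation: sin(u) was incorrectly written as cos(u): the term u**2*(-u*sin(u) + 3*cos(u)) was incorrectly written as u**2*(-u*cos(u) + 3*cos(u))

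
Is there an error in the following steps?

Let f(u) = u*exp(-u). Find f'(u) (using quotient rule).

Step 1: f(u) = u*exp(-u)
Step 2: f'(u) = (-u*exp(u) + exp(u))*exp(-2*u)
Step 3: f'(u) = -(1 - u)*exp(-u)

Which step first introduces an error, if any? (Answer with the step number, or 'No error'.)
Step 3

Step 3 is incorrect due to a sign flip.
The step shows: -(1 - u)*exp(-u)
The correct value should be: (1 - u)*exp(-u)

Explanation: The sign of the whole expression was flipped: the term (1 - u)*exp(-u) was incorrectly written as -(1 - u)*exp(-u)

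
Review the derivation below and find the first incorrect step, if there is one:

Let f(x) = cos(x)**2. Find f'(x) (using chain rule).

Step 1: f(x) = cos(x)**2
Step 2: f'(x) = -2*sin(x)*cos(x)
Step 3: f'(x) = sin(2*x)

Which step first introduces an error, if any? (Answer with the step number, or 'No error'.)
Step 3

Step 3 is incorrect due to a sign flip.
The step shows: sin(2*x)
The correct value should be: -sin(2*x)

Explanation: The sign of the whole expression was flipped: the term -sin(2*x) was incorrectly written as sin(2*x)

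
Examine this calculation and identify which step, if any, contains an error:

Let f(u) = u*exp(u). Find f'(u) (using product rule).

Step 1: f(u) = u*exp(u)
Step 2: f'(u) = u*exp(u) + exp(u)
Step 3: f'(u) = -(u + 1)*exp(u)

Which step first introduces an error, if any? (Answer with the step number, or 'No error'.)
Step 3

Step 3 is incorrect due to a sign flip.
The step shows: -(u + 1)*exp(u)
The correct value should be: (u + 1)*exp(u)

Explanation: The sign of the whole expression was flipped: the term (u + 1)*exp(u) was incorrectly written as -(u + 1)*exp(u)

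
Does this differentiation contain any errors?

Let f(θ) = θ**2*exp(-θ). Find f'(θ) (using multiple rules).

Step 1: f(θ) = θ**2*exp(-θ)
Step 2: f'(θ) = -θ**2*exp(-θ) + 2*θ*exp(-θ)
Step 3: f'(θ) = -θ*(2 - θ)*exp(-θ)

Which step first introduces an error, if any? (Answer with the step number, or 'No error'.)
Step 3

Step 3 is incorrect due to a sign flip.
The step shows: -θ*(2 - θ)*exp(-θ)
The correct value should be: θ*(2 - θ)*exp(-θ)

Explanation: The sign of the whole expression was flipped: the term θ*(2 - θ)*exp(-θ) was incorrectly written as -θ*(2 - θ)*exp(-θ)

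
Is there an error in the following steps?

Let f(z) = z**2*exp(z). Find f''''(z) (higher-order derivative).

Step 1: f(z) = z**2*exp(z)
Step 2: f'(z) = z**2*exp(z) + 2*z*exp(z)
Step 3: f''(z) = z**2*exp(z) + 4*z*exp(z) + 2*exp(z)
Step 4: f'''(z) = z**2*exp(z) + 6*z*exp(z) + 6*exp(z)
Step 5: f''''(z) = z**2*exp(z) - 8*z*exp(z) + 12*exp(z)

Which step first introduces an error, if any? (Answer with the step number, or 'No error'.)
Step 5

Step 5 is incorrect due to a sign flip.
The step shows: z**2*exp(z) - 8*z*exp(z) + 12*exp(z)
The correct value should be: z**2*exp(z) + 8*z*exp(z) + 12*exp(z)

Explanation: The sign of one term was flipped: the term 8*z*exp(z) was incorrectly written as -8*z*exp(z)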